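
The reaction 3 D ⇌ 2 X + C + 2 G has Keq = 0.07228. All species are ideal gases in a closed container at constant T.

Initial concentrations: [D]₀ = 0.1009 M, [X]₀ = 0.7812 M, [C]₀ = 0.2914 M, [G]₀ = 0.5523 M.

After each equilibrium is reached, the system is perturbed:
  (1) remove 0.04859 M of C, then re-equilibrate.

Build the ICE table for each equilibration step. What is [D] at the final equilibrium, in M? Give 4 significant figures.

Q₀ = 52.81 vs Keq = 0.07228 ⇒ Q>K, reverse
Step 1:
                    D           X           C           G
  init         0.1009      0.7812      0.2914      0.5523
  Δ            0.3357     -0.2238     -0.1119     -0.2238
  eq           0.4366      0.5574      0.1795      0.3285
  solve Keq expr → x = -0.1119; check Q = 0.07228
Then remove 0.04859 M of C.
Step 2:
                    D           X           C           G
  init         0.4366      0.5574      0.1309      0.3285
  Δ           -0.0199     0.01327    0.006635     0.01327
  eq           0.4167      0.5706      0.1375      0.3417
  solve Keq expr → x = 0.006635; check Q = 0.07228

[D]_eq = 0.4167 M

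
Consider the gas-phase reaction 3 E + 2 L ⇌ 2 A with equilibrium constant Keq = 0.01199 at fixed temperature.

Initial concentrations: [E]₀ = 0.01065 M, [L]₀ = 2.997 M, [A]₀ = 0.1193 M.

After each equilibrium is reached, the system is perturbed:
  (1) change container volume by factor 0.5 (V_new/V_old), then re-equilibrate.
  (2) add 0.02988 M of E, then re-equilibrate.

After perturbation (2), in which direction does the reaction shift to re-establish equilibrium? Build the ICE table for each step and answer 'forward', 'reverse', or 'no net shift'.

Direction: forward

Q₀ = 1312 vs Keq = 0.01199 ⇒ Q>K, reverse
Step 1:
                    E           L           A
  I           0.01065       2.997      0.1193
  C            0.1471     0.09807    -0.09807
  E            0.1577       3.095     0.02123
  solve Keq expr → x = -0.04903; check Q = 0.01199
Then change container volume by factor 0.5 (V_new/V_old).
Step 2:
                    E           L           A
  I            0.3155        6.19     0.04247
  C           -0.0638    -0.04253     0.04253
  E            0.2517       6.148       0.085
  solve Keq expr → x = 0.02127; check Q = 0.01199
Then add 0.02988 M of E.
Step 3:
                    E           L           A
  I            0.2816       6.148       0.085
  C          -0.01291   -0.008608    0.008608
  E            0.2687       6.139     0.09361
  solve Keq expr → x = 0.004304; check Q = 0.01199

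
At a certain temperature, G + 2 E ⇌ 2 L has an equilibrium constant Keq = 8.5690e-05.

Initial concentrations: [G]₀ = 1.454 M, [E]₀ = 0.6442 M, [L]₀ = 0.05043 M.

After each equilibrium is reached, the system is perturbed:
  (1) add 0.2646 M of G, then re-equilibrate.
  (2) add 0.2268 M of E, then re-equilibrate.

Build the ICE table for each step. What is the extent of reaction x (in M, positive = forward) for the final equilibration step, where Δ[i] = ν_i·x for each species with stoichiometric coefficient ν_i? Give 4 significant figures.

x = 0.001366 M

Q₀ = 0.004215 vs Keq = 8.5690e-05 ⇒ Q>K, reverse
Step 1:
                  G         E         L
  Initial     1.454    0.6442   0.05043
  Change    0.02135   0.04271  -0.04271
  Equil       1.475    0.6869  0.007723
  solve Keq expr → x = -0.02135; check Q = 8.5690e-05
Then add 0.2646 M of G.
Step 2:
                  G         E         L
  Initial      1.74    0.6869  0.007723
  Change  -3.2763e-04 -6.5525e-04 6.5525e-04
  Equil        1.74    0.6863  0.008379
  solve Keq expr → x = 3.2763e-04; check Q = 8.5690e-05
Then add 0.2268 M of E.
Step 3:
                  G         E         L
  Initial      1.74    0.9131  0.008379
  Change  -0.001366 -0.002731  0.002731
  Equil       1.738    0.9103   0.01111
  solve Keq expr → x = 0.001366; check Q = 8.5690e-05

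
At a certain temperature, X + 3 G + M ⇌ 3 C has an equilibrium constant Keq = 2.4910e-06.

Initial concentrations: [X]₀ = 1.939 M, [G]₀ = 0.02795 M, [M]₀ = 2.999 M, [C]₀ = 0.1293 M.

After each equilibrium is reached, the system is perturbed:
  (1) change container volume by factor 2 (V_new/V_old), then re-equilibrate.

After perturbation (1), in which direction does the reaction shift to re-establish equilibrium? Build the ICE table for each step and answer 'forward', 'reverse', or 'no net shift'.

Direction: reverse

Q₀ = 17.03 vs Keq = 2.4910e-06 ⇒ Q>K, reverse
Step 1:
                  X         G         M         C
  I           1.939   0.02795     2.999    0.1293
  C         0.04184    0.1255   0.04184   -0.1255
  E           1.981    0.1535     3.041  0.003785
  solve Keq expr → x = -0.04184; check Q = 2.4910e-06
Then change container volume by factor 2 (V_new/V_old).
Step 2:
                  X         G         M         C
  I          0.9904   0.07673      1.52  0.001893
  C       2.2982e-04 6.8946e-04 2.2982e-04 -6.8946e-04
  E          0.9906   0.07742     1.521  0.001203
  solve Keq expr → x = -2.2982e-04; check Q = 2.4910e-06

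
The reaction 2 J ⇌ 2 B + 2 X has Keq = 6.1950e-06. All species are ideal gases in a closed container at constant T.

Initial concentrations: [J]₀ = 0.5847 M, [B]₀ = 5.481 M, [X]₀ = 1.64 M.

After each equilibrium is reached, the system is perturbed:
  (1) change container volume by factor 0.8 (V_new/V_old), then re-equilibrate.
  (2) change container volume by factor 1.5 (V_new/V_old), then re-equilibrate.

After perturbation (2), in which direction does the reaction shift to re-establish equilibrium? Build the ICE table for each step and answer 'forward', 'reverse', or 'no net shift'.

Q₀ = 236.3 vs Keq = 6.1950e-06 ⇒ Q>K, reverse
Step 1:
                  J         B         X
  init       0.5847     5.481      1.64
  Δ           1.639    -1.639    -1.639
  eq          2.223     3.842   0.00144
  solve Keq expr → x = -0.8193; check Q = 6.1950e-06
Then change container volume by factor 0.8 (V_new/V_old).
Step 2:
                  J         B         X
  init        2.779     4.803    0.0018
  Δ       3.5974e-04 -3.5974e-04 -3.5974e-04
  eq          2.779     4.803   0.00144
  solve Keq expr → x = -1.7987e-04; check Q = 6.1950e-06
Then change container volume by factor 1.5 (V_new/V_old).
Step 3:
                  J         B         X
  init        1.853     3.202 9.6029e-04
  Δ       -4.7956e-04 4.7956e-04 4.7956e-04
  eq          1.852     3.202   0.00144
  solve Keq expr → x = 2.3978e-04; check Q = 6.1950e-06

Direction: forward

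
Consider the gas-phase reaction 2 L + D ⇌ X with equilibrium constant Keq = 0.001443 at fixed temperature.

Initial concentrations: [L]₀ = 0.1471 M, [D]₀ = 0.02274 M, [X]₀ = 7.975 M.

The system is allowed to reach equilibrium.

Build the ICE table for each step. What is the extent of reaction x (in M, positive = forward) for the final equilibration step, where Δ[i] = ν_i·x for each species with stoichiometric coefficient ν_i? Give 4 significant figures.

Q₀ = 1.6207e+04 vs Keq = 0.001443 ⇒ Q>K, reverse
Step 1:
                  L         D         X
  Initial    0.1471   0.02274     7.975
  Change      12.82     6.412    -6.412
  Equil       12.97     6.435     1.563
  solve Keq expr → x = -6.412; check Q = 0.001443

x = -6.412 M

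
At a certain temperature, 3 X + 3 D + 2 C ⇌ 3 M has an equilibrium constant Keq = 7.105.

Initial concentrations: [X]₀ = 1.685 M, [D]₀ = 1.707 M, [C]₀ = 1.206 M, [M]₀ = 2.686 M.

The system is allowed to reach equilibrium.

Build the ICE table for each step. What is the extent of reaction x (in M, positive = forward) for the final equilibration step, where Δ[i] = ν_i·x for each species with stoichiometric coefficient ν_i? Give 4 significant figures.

x = 0.1338 M

Q₀ = 0.5599 vs Keq = 7.105 ⇒ Q<K, forward
Step 1:
                  X         D         C         M
  init        1.685     1.707     1.206     2.686
  Δ         -0.4015   -0.4015   -0.2677    0.4015
  eq          1.284     1.306    0.9383     3.087
  solve Keq expr → x = 0.1338; check Q = 7.105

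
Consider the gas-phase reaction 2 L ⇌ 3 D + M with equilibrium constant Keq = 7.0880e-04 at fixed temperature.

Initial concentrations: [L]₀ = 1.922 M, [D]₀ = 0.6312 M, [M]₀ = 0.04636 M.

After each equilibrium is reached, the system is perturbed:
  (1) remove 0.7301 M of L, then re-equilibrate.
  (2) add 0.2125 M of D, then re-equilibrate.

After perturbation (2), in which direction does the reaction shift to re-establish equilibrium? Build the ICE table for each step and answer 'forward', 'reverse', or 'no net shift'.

Q₀ = 0.003156 vs Keq = 7.0880e-04 ⇒ Q>K, reverse
Step 1:
                    L           D           M
  init          1.922      0.6312     0.04636
  Δ           0.05818    -0.08727    -0.02909
  eq             1.98      0.5439     0.01727
  solve Keq expr → x = -0.02909; check Q = 7.0880e-04
Then remove 0.7301 M of L.
Step 2:
                    L           D           M
  init           1.25      0.5439     0.01727
  Δ           0.01803    -0.02705   -0.009016
  eq            1.268      0.5169    0.008254
  solve Keq expr → x = -0.009016; check Q = 7.0880e-04
Then add 0.2125 M of D.
Step 3:
                    L           D           M
  init          1.268      0.7294    0.008254
  Δ           0.01015    -0.01522   -0.005074
  eq            1.278      0.7142     0.00318
  solve Keq expr → x = -0.005074; check Q = 7.0880e-04

Direction: reverse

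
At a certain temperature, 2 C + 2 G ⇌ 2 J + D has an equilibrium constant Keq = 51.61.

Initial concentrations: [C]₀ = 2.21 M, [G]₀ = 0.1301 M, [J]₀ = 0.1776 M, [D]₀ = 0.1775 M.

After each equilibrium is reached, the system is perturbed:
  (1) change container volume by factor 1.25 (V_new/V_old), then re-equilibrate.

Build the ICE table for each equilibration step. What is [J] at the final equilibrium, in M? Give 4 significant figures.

[J]_eq = 0.2375 M

Q₀ = 0.06772 vs Keq = 51.61 ⇒ Q<K, forward
Step 1:
                   C          G          J          D
  init          2.21     0.1301     0.1776     0.1775
  Δ          -0.1204    -0.1204     0.1204    0.06021
  eq            2.09   0.009679      0.298     0.2377
  solve Keq expr → x = 0.06021; check Q = 51.61
Then change container volume by factor 1.25 (V_new/V_old).
Step 2:
                   C          G          J          D
  init         1.672   0.007743     0.2384     0.1902
  Δ       8.6814e-04 8.6814e-04 -8.6814e-04 -4.3407e-04
  eq           1.673   0.008612     0.2375     0.1897
  solve Keq expr → x = -4.3407e-04; check Q = 51.61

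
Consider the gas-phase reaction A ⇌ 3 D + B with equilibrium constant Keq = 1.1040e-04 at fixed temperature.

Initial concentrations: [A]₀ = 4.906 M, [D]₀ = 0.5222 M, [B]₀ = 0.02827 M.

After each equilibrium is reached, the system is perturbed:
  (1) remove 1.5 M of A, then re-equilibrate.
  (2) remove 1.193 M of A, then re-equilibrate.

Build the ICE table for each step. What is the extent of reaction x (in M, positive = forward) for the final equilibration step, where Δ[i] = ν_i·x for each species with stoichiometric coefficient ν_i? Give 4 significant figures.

x = -0.001369 M

Q₀ = 8.2056e-04 vs Keq = 1.1040e-04 ⇒ Q>K, reverse
Step 1:
                   A          D          B
  init         4.906     0.5222    0.02827
  Δ          0.02248   -0.06745   -0.02248
  eq           4.928     0.4547   0.005786
  solve Keq expr → x = -0.02248; check Q = 1.1040e-04
Then remove 1.5 M of A.
Step 2:
                   A          D          B
  init         3.428     0.4547   0.005786
  Δ         0.001627   -0.00488  -0.001627
  eq            3.43     0.4499   0.004159
  solve Keq expr → x = -0.001627; check Q = 1.1040e-04
Then remove 1.193 M of A.
Step 3:
                   A          D          B
  init         2.237     0.4499   0.004159
  Δ         0.001369  -0.004108  -0.001369
  eq           2.238     0.4458    0.00279
  solve Keq expr → x = -0.001369; check Q = 1.1040e-04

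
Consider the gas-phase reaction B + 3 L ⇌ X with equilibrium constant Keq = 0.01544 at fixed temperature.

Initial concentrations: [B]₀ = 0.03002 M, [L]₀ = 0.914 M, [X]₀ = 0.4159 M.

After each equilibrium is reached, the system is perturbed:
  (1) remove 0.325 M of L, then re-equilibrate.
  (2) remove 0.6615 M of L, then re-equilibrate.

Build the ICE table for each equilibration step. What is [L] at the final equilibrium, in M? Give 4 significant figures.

Q₀ = 18.14 vs Keq = 0.01544 ⇒ Q>K, reverse
Step 1:
                   B          L          X
  I          0.03002      0.914     0.4159
  C           0.3661      1.098    -0.3661
  E           0.3961      2.012    0.04983
  solve Keq expr → x = -0.3661; check Q = 0.01544
Then remove 0.325 M of L.
Step 2:
                   B          L          X
  I           0.3961      1.687    0.04983
  C          0.01647     0.0494   -0.01647
  E           0.4126      1.737    0.03336
  solve Keq expr → x = -0.01647; check Q = 0.01544
Then remove 0.6615 M of L.
Step 3:
                   B          L          X
  I           0.4126      1.075    0.03336
  C          0.02326    0.06979   -0.02326
  E           0.4358      1.145     0.0101
  solve Keq expr → x = -0.02326; check Q = 0.01544

[L]_eq = 1.145 M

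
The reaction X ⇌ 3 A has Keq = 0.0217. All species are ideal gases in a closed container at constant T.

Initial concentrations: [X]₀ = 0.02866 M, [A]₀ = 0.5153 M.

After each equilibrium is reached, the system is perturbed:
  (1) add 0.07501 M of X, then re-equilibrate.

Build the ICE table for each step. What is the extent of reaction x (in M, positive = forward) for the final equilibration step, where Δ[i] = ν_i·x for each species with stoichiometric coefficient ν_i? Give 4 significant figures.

Q₀ = 4.774 vs Keq = 0.0217 ⇒ Q>K, reverse
Step 1:
                   X          A
  init       0.02866     0.5153
  Δ           0.1223    -0.3668
  eq          0.1509     0.1485
  solve Keq expr → x = -0.1223; check Q = 0.0217
Then add 0.07501 M of X.
Step 2:
                   X          A
  init        0.2259     0.1485
  Δ        -0.006571    0.01971
  eq          0.2194     0.1682
  solve Keq expr → x = 0.006571; check Q = 0.0217

x = 0.006571 M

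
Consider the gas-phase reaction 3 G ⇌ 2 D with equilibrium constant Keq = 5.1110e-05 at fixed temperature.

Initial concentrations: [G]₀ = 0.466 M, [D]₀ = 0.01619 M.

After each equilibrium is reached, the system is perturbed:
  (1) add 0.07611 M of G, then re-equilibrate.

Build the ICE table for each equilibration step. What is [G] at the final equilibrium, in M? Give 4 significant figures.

Q₀ = 0.00259 vs Keq = 5.1110e-05 ⇒ Q>K, reverse
Step 1:
                   G          D
  init         0.466    0.01619
  Δ          0.02064   -0.01376
  eq          0.4866   0.002427
  solve Keq expr → x = -0.006881; check Q = 5.1110e-05
Then add 0.07611 M of G.
Step 2:
                   G          D
  init        0.5628   0.002427
  Δ       -8.7605e-04 5.8403e-04
  eq          0.5619   0.003011
  solve Keq expr → x = 2.9202e-04; check Q = 5.1110e-05

[G]_eq = 0.5619 M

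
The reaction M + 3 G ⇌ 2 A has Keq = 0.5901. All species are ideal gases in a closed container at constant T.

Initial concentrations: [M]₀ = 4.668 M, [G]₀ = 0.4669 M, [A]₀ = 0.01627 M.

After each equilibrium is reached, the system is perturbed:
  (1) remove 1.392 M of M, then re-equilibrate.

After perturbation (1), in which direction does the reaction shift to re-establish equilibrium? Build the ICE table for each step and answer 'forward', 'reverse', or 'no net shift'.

Direction: reverse

Q₀ = 5.5715e-04 vs Keq = 0.5901 ⇒ Q<K, forward
Step 1:
                  M         G         A
  Initial     4.668    0.4669   0.01627
  Change   -0.08028   -0.2408    0.1606
  Equil       4.588    0.2261    0.1768
  solve Keq expr → x = 0.08028; check Q = 0.5901
Then remove 1.392 M of M.
Step 2:
                  M         G         A
  Initial     3.196    0.2261    0.1768
  Change   0.005826   0.01748  -0.01165
  Equil       3.202    0.2435    0.1652
  solve Keq expr → x = -0.005826; check Q = 0.5901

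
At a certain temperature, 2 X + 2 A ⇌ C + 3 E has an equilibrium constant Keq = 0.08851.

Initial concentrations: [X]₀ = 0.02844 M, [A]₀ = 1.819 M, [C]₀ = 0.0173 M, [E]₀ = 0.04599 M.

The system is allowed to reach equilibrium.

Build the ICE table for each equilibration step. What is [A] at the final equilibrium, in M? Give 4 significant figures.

[A]_eq = 1.797 M

Q₀ = 6.2880e-04 vs Keq = 0.08851 ⇒ Q<K, forward
Step 1:
                   X          A          C          E
  I          0.02844      1.819     0.0173    0.04599
  C         -0.02157   -0.02157    0.01078    0.03235
  E         0.006872      1.797    0.02808    0.07834
  solve Keq expr → x = 0.01078; check Q = 0.08851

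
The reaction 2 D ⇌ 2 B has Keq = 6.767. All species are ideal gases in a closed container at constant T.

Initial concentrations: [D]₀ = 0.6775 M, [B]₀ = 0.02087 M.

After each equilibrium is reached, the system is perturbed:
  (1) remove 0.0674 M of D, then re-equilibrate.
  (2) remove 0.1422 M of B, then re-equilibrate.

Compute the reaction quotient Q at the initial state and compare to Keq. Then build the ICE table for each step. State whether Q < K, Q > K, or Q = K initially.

Q₀ = 9.4891e-04; Q < K (proceeds forward)

Q₀ = 9.4891e-04 vs Keq = 6.767 ⇒ Q<K, forward
Step 1:
                   D          B
  init        0.6775    0.02087
  Δ          -0.4836     0.4836
  eq          0.1939     0.5045
  solve Keq expr → x = 0.2418; check Q = 6.767
Then remove 0.0674 M of D.
Step 2:
                   D          B
  init        0.1265     0.5045
  Δ          0.04868   -0.04868
  eq          0.1752     0.4558
  solve Keq expr → x = -0.02434; check Q = 6.767
Then remove 0.1422 M of B.
Step 3:
                   D          B
  init        0.1752     0.3136
  Δ         -0.03949    0.03949
  eq          0.1357     0.3531
  solve Keq expr → x = 0.01974; check Q = 6.767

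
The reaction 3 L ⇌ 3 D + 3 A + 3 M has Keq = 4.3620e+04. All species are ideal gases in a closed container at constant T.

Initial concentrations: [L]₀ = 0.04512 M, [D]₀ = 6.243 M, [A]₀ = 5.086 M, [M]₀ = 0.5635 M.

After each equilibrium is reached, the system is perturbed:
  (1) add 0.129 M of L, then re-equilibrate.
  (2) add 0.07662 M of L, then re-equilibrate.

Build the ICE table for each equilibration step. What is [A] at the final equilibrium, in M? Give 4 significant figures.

[A]_eq = 4.96 M

Q₀ = 6.2357e+07 vs Keq = 4.3620e+04 ⇒ Q>K, reverse
Step 1:
                   L          D          A          M
  I          0.04512      6.243      5.086     0.5635
  C           0.2308    -0.2308    -0.2308    -0.2308
  E           0.2759      6.012      4.855     0.3327
  solve Keq expr → x = -0.07693; check Q = 4.3620e+04
Then add 0.129 M of L.
Step 2:
                   L          D          A          M
  I           0.4049      6.012      4.855     0.3327
  C         -0.06605    0.06605    0.06605    0.06605
  E           0.3389      6.078      4.921     0.3988
  solve Keq expr → x = 0.02202; check Q = 4.3620e+04
Then add 0.07662 M of L.
Step 3:
                   L          D          A          M
  I           0.4155      6.078      4.921     0.3988
  C         -0.03856    0.03856    0.03856    0.03856
  E           0.3769      6.117       4.96     0.4373
  solve Keq expr → x = 0.01285; check Q = 4.3620e+04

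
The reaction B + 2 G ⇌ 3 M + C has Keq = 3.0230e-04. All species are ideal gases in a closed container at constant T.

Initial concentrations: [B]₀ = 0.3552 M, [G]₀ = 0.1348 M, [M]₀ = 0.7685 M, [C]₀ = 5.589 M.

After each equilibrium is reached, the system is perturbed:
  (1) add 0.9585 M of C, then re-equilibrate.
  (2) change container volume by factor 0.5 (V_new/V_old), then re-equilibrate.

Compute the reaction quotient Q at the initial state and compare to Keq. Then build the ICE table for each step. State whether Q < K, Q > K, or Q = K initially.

Q₀ = 393 vs Keq = 3.0230e-04 ⇒ Q>K, reverse
Step 1:
                   B          G          M          C
  Initial     0.3552     0.1348     0.7685      5.589
  Change      0.2482     0.4964    -0.7446    -0.2482
  Equil       0.6034     0.6312    0.02387      5.341
  solve Keq expr → x = -0.2482; check Q = 3.0230e-04
Then add 0.9585 M of C.
Step 2:
                   B          G          M          C
  Initial     0.6034     0.6312    0.02387      6.299
  Change  4.1749e-04 8.3499e-04  -0.001252 -4.1749e-04
  Equil       0.6038     0.6321    0.02262      6.299
  solve Keq expr → x = -4.1749e-04; check Q = 3.0230e-04
Then change container volume by factor 0.5 (V_new/V_old).
Step 3:
                   B          G          M          C
  Initial      1.208      1.264    0.04524       12.6
  Change    0.003062   0.006123  -0.009185  -0.003062
  Equil        1.211       1.27    0.03606      12.59
  solve Keq expr → x = -0.003062; check Q = 3.0230e-04

Q₀ = 393; Q > K (proceeds reverse)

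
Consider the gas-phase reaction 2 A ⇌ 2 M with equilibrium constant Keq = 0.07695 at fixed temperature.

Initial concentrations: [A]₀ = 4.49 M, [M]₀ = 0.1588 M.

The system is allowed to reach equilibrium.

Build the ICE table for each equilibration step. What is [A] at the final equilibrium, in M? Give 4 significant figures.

Q₀ = 0.001251 vs Keq = 0.07695 ⇒ Q<K, forward
Step 1:
                    A           M
  Initial        4.49      0.1588
  Change      -0.8507      0.8507
  Equil         3.639        1.01
  solve Keq expr → x = 0.4254; check Q = 0.07695

[A]_eq = 3.639 M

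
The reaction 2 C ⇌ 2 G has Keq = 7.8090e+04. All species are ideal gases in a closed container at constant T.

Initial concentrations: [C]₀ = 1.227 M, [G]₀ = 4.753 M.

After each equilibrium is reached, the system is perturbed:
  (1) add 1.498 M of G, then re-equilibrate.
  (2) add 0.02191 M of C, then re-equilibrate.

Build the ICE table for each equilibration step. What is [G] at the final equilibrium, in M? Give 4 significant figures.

Q₀ = 15.01 vs Keq = 7.8090e+04 ⇒ Q<K, forward
Step 1:
                   C          G
  Initial      1.227      4.753
  Change      -1.206      1.206
  Equil      0.02132      5.959
  solve Keq expr → x = 0.6028; check Q = 7.8090e+04
Then add 1.498 M of G.
Step 2:
                   C          G
  Initial    0.02132      7.457
  Change    0.005341  -0.005341
  Equil      0.02666      7.451
  solve Keq expr → x = -0.002671; check Q = 7.8090e+04
Then add 0.02191 M of C.
Step 3:
                   C          G
  Initial    0.04857      7.451
  Change    -0.02183    0.02183
  Equil      0.02674      7.473
  solve Keq expr → x = 0.01092; check Q = 7.8090e+04

[G]_eq = 7.473 M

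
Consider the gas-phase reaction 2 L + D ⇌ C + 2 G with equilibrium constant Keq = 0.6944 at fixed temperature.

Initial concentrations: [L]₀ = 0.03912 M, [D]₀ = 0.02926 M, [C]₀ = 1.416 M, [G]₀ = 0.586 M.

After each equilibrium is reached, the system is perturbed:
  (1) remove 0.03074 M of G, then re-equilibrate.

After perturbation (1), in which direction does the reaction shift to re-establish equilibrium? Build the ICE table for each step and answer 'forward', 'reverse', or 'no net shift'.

Direction: forward

Q₀ = 1.0859e+04 vs Keq = 0.6944 ⇒ Q>K, reverse
Step 1:
                   L          D          C          G
  Initial    0.03912    0.02926      1.416      0.586
  Change      0.4172     0.2086    -0.2086    -0.4172
  Equil       0.4563     0.2379      1.207     0.1688
  solve Keq expr → x = -0.2086; check Q = 0.6944
Then remove 0.03074 M of G.
Step 2:
                   L          D          C          G
  Initial     0.4563     0.2379      1.207      0.138
  Change    -0.01953  -0.009765   0.009765    0.01953
  Equil       0.4368     0.2281      1.217     0.1576
  solve Keq expr → x = 0.009765; check Q = 0.6944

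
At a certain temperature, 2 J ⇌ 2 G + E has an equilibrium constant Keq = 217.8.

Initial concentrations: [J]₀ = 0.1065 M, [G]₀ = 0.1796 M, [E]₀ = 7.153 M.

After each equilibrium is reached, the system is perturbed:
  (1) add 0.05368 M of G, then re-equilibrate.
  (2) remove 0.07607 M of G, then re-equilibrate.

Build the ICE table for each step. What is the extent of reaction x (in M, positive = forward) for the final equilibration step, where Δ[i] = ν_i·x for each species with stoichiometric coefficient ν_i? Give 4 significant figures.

x = 0.005838 M

Q₀ = 20.34 vs Keq = 217.8 ⇒ Q<K, forward
Step 1:
                   J          G          E
  I           0.1065     0.1796      7.153
  C         -0.06253    0.06253    0.03126
  E          0.04397     0.2421      7.184
  solve Keq expr → x = 0.03126; check Q = 217.8
Then add 0.05368 M of G.
Step 2:
                   J          G          E
  I          0.04397     0.2958      7.184
  C         0.008238  -0.008238  -0.004119
  E          0.05221     0.2876       7.18
  solve Keq expr → x = -0.004119; check Q = 217.8
Then remove 0.07607 M of G.
Step 3:
                   J          G          E
  I          0.05221     0.2115       7.18
  C         -0.01168    0.01168   0.005838
  E          0.04054     0.2232      7.186
  solve Keq expr → x = 0.005838; check Q = 217.8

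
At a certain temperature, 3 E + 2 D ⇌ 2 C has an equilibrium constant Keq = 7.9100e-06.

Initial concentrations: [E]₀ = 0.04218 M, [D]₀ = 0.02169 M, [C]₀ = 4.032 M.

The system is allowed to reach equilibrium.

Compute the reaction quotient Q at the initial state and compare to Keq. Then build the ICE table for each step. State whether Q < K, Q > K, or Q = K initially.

Q₀ = 4.6047e+08; Q > K (proceeds reverse)

Q₀ = 4.6047e+08 vs Keq = 7.9100e-06 ⇒ Q>K, reverse
Step 1:
                    E           D           C
  Initial     0.04218     0.02169       4.032
  Change        5.815       3.877      -3.877
  Equil         5.857       3.898      0.1554
  solve Keq expr → x = -1.938; check Q = 7.9100e-06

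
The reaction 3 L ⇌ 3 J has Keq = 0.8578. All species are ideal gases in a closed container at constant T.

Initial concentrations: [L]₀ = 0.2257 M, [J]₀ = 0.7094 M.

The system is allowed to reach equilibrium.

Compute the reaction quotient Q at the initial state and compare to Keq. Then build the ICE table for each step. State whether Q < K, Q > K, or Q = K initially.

Q₀ = 31.05 vs Keq = 0.8578 ⇒ Q>K, reverse
Step 1:
                    L           J
  Initial      0.2257      0.7094
  Change       0.2538     -0.2538
  Equil        0.4795      0.4556
  solve Keq expr → x = -0.0846; check Q = 0.8578

Q₀ = 31.05; Q > K (proceeds reverse)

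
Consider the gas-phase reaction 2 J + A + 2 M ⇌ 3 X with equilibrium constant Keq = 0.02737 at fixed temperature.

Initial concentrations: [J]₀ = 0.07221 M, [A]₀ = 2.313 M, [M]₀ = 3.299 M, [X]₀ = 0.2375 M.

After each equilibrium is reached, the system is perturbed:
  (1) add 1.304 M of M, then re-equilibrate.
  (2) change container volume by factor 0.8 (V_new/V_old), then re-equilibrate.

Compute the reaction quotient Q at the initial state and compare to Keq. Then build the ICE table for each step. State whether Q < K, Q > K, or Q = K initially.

Q₀ = 0.1021; Q > K (proceeds reverse)

Q₀ = 0.1021 vs Keq = 0.02737 ⇒ Q>K, reverse
Step 1:
                   J          A          M          X
  init       0.07221      2.313      3.299     0.2375
  Δ          0.02923    0.01462    0.02923   -0.04385
  eq          0.1014      2.328      3.328     0.1937
  solve Keq expr → x = -0.01462; check Q = 0.02737
Then add 1.304 M of M.
Step 2:
                   J          A          M          X
  init        0.1014      2.328      4.632     0.1937
  Δ         -0.01504  -0.007519   -0.01504    0.02256
  eq          0.0864       2.32      4.617     0.2162
  solve Keq expr → x = 0.007519; check Q = 0.02737
Then change container volume by factor 0.8 (V_new/V_old).
Step 3:
                   J          A          M          X
  init         0.108        2.9      5.771     0.2703
  Δ          -0.0123   -0.00615    -0.0123    0.01845
  eq         0.09571      2.894      5.759     0.2887
  solve Keq expr → x = 0.00615; check Q = 0.02737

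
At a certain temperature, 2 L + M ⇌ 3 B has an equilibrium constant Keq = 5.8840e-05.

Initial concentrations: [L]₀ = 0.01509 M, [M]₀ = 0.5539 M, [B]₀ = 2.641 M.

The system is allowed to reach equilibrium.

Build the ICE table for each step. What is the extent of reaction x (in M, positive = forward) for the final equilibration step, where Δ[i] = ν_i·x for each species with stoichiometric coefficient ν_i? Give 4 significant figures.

Q₀ = 1.4605e+05 vs Keq = 5.8840e-05 ⇒ Q>K, reverse
Step 1:
                    L           M           B
  I           0.01509      0.5539       2.641
  C             1.719      0.8593      -2.578
  E             1.734       1.413     0.06299
  solve Keq expr → x = -0.8593; check Q = 5.8840e-05

x = -0.8593 M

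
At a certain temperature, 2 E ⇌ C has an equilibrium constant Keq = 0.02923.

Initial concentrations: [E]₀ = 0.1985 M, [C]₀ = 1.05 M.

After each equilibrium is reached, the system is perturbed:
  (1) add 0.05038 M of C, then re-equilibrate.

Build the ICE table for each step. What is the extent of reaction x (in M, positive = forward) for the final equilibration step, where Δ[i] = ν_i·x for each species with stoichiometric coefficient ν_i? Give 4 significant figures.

Q₀ = 26.65 vs Keq = 0.02923 ⇒ Q>K, reverse
Step 1:
                    E           C
  Initial      0.1985        1.05
  Change        1.854     -0.9269
  Equil         2.052      0.1231
  solve Keq expr → x = -0.9269; check Q = 0.02923
Then add 0.05038 M of C.
Step 2:
                    E           C
  Initial       2.052      0.1735
  Change      0.08095    -0.04048
  Equil         2.133       0.133
  solve Keq expr → x = -0.04048; check Q = 0.02923

x = -0.04048 M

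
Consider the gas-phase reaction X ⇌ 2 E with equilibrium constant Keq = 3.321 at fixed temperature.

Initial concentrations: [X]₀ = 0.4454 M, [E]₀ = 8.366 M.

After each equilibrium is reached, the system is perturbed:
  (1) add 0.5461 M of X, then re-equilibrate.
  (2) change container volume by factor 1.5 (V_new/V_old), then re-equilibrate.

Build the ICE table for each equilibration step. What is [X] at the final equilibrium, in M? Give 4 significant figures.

[X]_eq = 2.122 M

Q₀ = 157.1 vs Keq = 3.321 ⇒ Q>K, reverse
Step 1:
                  X         E
  Initial    0.4454     8.366
  Change      2.594    -5.189
  Equil        3.04     3.177
  solve Keq expr → x = -2.594; check Q = 3.321
Then add 0.5461 M of X.
Step 2:
                  X         E
  Initial     3.586     3.177
  Change    -0.1101    0.2202
  Equil       3.476     3.397
  solve Keq expr → x = 0.1101; check Q = 3.321
Then change container volume by factor 1.5 (V_new/V_old).
Step 3:
                  X         E
  Initial     2.317     2.265
  Change    -0.1949    0.3898
  Equil       2.122     2.655
  solve Keq expr → x = 0.1949; check Q = 3.321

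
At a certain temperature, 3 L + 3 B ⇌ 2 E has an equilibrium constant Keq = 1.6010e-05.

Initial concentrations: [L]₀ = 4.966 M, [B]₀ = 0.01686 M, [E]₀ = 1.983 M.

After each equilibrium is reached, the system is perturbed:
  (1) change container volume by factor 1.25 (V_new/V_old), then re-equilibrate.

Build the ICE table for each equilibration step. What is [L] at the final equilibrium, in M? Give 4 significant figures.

Q₀ = 6700 vs Keq = 1.6010e-05 ⇒ Q>K, reverse
Step 1:
                    L           B           E
  Initial       4.966     0.01686       1.983
  Change         2.49        2.49       -1.66
  Equil         7.456       2.507      0.3232
  solve Keq expr → x = -0.8299; check Q = 1.6010e-05
Then change container volume by factor 1.25 (V_new/V_old).
Step 2:
                    L           B           E
  Initial       5.965       2.005      0.2586
  Change       0.1112      0.1112     -0.0741
  Equil         6.076       2.116      0.1845
  solve Keq expr → x = -0.03705; check Q = 1.6010e-05

[L]_eq = 6.076 M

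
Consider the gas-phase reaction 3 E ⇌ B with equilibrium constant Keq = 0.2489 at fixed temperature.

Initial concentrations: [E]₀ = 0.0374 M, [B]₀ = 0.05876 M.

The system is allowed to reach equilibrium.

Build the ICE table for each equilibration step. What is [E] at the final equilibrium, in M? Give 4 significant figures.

Q₀ = 1123 vs Keq = 0.2489 ⇒ Q>K, reverse
Step 1:
                   E          B
  I           0.0374    0.05876
  C           0.1697   -0.05655
  E           0.2071   0.002209
  solve Keq expr → x = -0.05655; check Q = 0.2489

[E]_eq = 0.2071 M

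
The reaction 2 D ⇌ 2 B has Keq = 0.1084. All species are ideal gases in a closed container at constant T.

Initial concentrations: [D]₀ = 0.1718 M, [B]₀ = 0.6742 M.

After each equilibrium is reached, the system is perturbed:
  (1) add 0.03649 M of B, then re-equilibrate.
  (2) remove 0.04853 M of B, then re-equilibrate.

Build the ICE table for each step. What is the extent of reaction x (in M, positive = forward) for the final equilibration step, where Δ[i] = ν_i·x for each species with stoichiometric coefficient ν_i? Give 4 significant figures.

Q₀ = 15.4 vs Keq = 0.1084 ⇒ Q>K, reverse
Step 1:
                   D          B
  init        0.1718     0.6742
  Δ           0.4647    -0.4647
  eq          0.6365     0.2095
  solve Keq expr → x = -0.2323; check Q = 0.1084
Then add 0.03649 M of B.
Step 2:
                   D          B
  init        0.6365      0.246
  Δ          0.02745   -0.02745
  eq          0.6639     0.2186
  solve Keq expr → x = -0.01373; check Q = 0.1084
Then remove 0.04853 M of B.
Step 3:
                   D          B
  init        0.6639     0.1701
  Δ         -0.03651    0.03651
  eq          0.6274     0.2066
  solve Keq expr → x = 0.01825; check Q = 0.1084

x = 0.01825 M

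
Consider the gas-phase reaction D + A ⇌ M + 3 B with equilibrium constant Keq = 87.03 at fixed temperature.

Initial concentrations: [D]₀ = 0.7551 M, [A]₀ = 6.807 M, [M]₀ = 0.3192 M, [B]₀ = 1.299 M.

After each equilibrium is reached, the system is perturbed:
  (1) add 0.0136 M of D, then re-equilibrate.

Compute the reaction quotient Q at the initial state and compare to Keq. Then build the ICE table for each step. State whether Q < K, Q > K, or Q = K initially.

Q₀ = 0.1361 vs Keq = 87.03 ⇒ Q<K, forward
Step 1:
                   D          A          M          B
  init        0.7551      6.807     0.3192      1.299
  Δ          -0.6842    -0.6842     0.6842      2.053
  eq          0.0709      6.123      1.003      3.352
  solve Keq expr → x = 0.6842; check Q = 87.03
Then add 0.0136 M of D.
Step 2:
                   D          A          M          B
  init        0.0845      6.123      1.003      3.352
  Δ         -0.01065   -0.01065    0.01065    0.03195
  eq         0.07385      6.112      1.014      3.384
  solve Keq expr → x = 0.01065; check Q = 87.03

Q₀ = 0.1361; Q < K (proceeds forward)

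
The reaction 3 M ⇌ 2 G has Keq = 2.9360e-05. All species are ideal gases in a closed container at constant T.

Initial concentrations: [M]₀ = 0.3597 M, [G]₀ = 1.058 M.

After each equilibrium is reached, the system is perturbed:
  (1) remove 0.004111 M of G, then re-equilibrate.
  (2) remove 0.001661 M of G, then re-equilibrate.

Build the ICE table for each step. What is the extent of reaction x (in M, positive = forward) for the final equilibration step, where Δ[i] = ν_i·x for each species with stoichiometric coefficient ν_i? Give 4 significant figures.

x = 8.1671e-04 M

Q₀ = 24.05 vs Keq = 2.9360e-05 ⇒ Q>K, reverse
Step 1:
                  M         G
  I          0.3597     1.058
  C           1.565    -1.044
  E           1.925   0.01447
  solve Keq expr → x = -0.5218; check Q = 2.9360e-05
Then remove 0.004111 M of G.
Step 2:
                  M         G
  I           1.925   0.01036
  C       -0.006064  0.004043
  E           1.919    0.0144
  solve Keq expr → x = 0.002021; check Q = 2.9360e-05
Then remove 0.001661 M of G.
Step 3:
                  M         G
  I           1.919   0.01274
  C        -0.00245  0.001633
  E           1.916   0.01438
  solve Keq expr → x = 8.1671e-04; check Q = 2.9360e-05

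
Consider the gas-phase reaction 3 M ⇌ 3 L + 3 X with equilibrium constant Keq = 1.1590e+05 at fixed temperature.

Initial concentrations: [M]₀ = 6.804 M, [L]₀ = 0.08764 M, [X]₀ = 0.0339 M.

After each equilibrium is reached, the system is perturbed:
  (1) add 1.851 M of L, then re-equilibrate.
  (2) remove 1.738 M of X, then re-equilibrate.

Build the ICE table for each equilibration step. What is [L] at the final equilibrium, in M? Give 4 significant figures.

[L]_eq = 8.022 M

Q₀ = 8.3256e-11 vs Keq = 1.1590e+05 ⇒ Q<K, forward
Step 1:
                  M         L         X
  I           6.804   0.08764    0.0339
  C          -6.041     6.041     6.041
  E          0.7635     6.128     6.074
  solve Keq expr → x = 2.014; check Q = 1.1590e+05
Then add 1.851 M of L.
Step 2:
                  M         L         X
  I          0.7635     7.979     6.074
  C          0.1795   -0.1795   -0.1795
  E           0.943       7.8     5.895
  solve Keq expr → x = -0.05984; check Q = 1.1590e+05
Then remove 1.738 M of X.
Step 3:
                  M         L         X
  I           0.943       7.8     4.157
  C         -0.2225    0.2225    0.2225
  E          0.7206     8.022     4.379
  solve Keq expr → x = 0.07415; check Q = 1.1590e+05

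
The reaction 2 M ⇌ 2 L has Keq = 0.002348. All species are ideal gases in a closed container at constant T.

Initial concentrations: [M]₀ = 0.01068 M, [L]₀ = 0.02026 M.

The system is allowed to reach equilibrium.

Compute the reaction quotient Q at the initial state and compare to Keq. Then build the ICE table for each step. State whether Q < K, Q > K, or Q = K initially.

Q₀ = 3.599; Q > K (proceeds reverse)

Q₀ = 3.599 vs Keq = 0.002348 ⇒ Q>K, reverse
Step 1:
                   M          L
  I          0.01068    0.02026
  C          0.01883   -0.01883
  E          0.02951    0.00143
  solve Keq expr → x = -0.009415; check Q = 0.002348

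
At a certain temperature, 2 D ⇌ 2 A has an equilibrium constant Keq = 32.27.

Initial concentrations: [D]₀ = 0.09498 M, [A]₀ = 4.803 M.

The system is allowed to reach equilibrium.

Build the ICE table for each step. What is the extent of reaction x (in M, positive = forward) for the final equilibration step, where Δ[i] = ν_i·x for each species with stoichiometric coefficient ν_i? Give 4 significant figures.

x = -0.3191 M

Q₀ = 2557 vs Keq = 32.27 ⇒ Q>K, reverse
Step 1:
                  D         A
  I         0.09498     4.803
  C          0.6382   -0.6382
  E          0.7332     4.165
  solve Keq expr → x = -0.3191; check Q = 32.27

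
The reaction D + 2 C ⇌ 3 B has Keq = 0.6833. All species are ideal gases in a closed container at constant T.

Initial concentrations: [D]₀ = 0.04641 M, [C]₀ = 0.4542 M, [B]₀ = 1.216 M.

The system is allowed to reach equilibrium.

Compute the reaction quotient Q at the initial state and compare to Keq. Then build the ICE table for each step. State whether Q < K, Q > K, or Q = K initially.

Q₀ = 187.8; Q > K (proceeds reverse)

Q₀ = 187.8 vs Keq = 0.6833 ⇒ Q>K, reverse
Step 1:
                  D         C         B
  init      0.04641    0.4542     1.216
  Δ          0.2267    0.4535   -0.6802
  eq         0.2732    0.9077    0.5358
  solve Keq expr → x = -0.2267; check Q = 0.6833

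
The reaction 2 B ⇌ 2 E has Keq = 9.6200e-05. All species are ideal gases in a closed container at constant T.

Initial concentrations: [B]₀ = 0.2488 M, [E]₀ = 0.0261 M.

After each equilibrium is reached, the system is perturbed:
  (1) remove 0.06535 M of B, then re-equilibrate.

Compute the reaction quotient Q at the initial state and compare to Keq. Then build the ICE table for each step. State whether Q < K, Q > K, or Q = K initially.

Q₀ = 0.011 vs Keq = 9.6200e-05 ⇒ Q>K, reverse
Step 1:
                    B           E
  Initial      0.2488      0.0261
  Change      0.02343    -0.02343
  Equil        0.2722     0.00267
  solve Keq expr → x = -0.01171; check Q = 9.6200e-05
Then remove 0.06535 M of B.
Step 2:
                    B           E
  Initial      0.2069     0.00267
  Change   6.3474e-04 -6.3474e-04
  Equil        0.2075    0.002035
  solve Keq expr → x = -3.1737e-04; check Q = 9.6200e-05

Q₀ = 0.011; Q > K (proceeds reverse)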